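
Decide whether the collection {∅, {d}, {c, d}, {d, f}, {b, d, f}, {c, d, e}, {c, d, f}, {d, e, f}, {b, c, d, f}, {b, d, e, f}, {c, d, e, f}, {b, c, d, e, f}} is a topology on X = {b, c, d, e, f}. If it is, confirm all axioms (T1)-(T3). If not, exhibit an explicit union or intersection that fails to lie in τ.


τ is NOT a topology on X.

Axiom (T1): ∅ ∈ τ? Yes; X ∈ τ? Yes.
Axiom (T2/T3): check pairwise unions and intersections of members of τ.
Counterexample for (T3): {c, d, e} ∩ {d, e, f} = {d, e} ∉ τ. Therefore τ is NOT a topology.


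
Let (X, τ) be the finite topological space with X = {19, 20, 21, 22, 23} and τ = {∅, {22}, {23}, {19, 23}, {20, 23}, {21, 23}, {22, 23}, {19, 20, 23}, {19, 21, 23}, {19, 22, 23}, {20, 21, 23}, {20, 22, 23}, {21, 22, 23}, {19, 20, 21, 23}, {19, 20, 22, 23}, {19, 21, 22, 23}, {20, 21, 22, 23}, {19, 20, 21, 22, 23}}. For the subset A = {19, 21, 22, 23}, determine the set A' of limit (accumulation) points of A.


A' = {19, 20, 21}

For each x ∈ X, list the open sets U ∈ τ with x ∈ U, then check whether U ∩ (A ∖ {x}) ≠ ∅ for every such U.
  x = 19: opens ∋ x are {19, 23}, {19, 20, 23}, {19, 21, 23}, {19, 22, 23}, {19, 20, 21, 23}, {19, 20, 22, 23}, {19, 21, 22, 23}, {19, 20, 21, 22, 23}; each meets A ∖ {19}, so x IS a limit point.
  x = 20: opens ∋ x are {20, 23}, {19, 20, 23}, {20, 21, 23}, {20, 22, 23}, {19, 20, 21, 23}, {19, 20, 22, 23}, {20, 21, 22, 23}, {19, 20, 21, 22, 23}; each meets A ∖ {20}, so x IS a limit point.
  x = 21: opens ∋ x are {21, 23}, {19, 21, 23}, {20, 21, 23}, {21, 22, 23}, {19, 20, 21, 23}, {19, 21, 22, 23}, {20, 21, 22, 23}, {19, 20, 21, 22, 23}; each meets A ∖ {21}, so x IS a limit point.
  x = 22: open {22} ∋ x has {22} ∩ (A ∖ {22}) = ∅, so x is NOT a limit point.
  x = 23: open {23} ∋ x has {23} ∩ (A ∖ {23}) = ∅, so x is NOT a limit point.
Collecting: A' = {19, 20, 21}.


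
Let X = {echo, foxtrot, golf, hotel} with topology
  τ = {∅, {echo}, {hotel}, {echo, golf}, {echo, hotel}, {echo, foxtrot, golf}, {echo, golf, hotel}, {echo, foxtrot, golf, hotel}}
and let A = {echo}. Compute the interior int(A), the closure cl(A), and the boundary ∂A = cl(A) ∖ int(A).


int(A) = {echo}, cl(A) = {echo, foxtrot, golf}, ∂A = {foxtrot, golf}.

Closed sets in (X, τ) are complements of opens:
  closed(X, τ) = {∅, {foxtrot}, {hotel}, {foxtrot, golf}, {foxtrot, hotel}, {echo, foxtrot, golf}, {foxtrot, golf, hotel}, {echo, foxtrot, golf, hotel}}.
int(A) = ⋃ {U ∈ τ : U ⊆ A}. Opens contained in A: ∅, {echo}.
Taking the union of these: int(A) = {echo}.
cl(A) = ⋂ {C closed : A ⊆ C}. Closed sets containing A: {echo, foxtrot, golf}, {echo, foxtrot, golf, hotel}.
Intersecting these: cl(A) = {echo, foxtrot, golf}.
∂A = cl(A) ∖ int(A) = {echo, foxtrot, golf} ∖ {echo} = {foxtrot, golf}.


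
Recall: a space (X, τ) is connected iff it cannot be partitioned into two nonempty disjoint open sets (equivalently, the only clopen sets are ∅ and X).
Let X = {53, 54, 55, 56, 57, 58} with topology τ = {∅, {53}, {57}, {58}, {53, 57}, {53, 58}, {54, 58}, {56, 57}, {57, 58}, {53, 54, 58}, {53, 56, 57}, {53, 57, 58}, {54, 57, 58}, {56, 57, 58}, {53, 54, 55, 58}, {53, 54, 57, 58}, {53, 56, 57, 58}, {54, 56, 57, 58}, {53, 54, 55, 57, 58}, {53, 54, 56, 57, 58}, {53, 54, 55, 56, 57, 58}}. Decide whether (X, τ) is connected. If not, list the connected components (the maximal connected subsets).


(X, τ) is disconnected; components = [{56, 57}, {53, 54, 55, 58}].

Find clopen sets (U ∈ τ with X ∖ U ∈ τ):
  U = ∅, X ∖ U = {53, 54, 55, 56, 57, 58} — both open, so U is clopen.
  U = {56, 57}, X ∖ U = {53, 54, 55, 58} — both open, so U is clopen.
  U = {53, 54, 55, 58}, X ∖ U = {56, 57} — both open, so U is clopen.
  U = {53, 54, 55, 56, 57, 58}, X ∖ U = ∅ — both open, so U is clopen.
Nontrivial clopen(s) exist: e.g. {53, 54, 55, 58}. So (X, τ) is disconnected.
Compute connected components by grouping points that agree on all clopens:
  component: {56, 57}
  component: {53, 54, 55, 58}


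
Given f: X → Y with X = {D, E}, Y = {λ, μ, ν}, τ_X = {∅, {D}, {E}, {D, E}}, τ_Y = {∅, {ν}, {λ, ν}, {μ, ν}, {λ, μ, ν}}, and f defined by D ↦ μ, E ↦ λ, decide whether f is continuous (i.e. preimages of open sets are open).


f IS continuous.

Compute f^{-1}(U) for each U ∈ τ_Y:
  U = ∅: f^{-1}(U) = ∅ ∈ τ_X ✓.
  U = {ν}: f^{-1}(U) = ∅ ∈ τ_X ✓.
  U = {λ, ν}: f^{-1}(U) = {E} ∈ τ_X ✓.
  U = {μ, ν}: f^{-1}(U) = {D} ∈ τ_X ✓.
  U = {λ, μ, ν}: f^{-1}(U) = {D, E} ∈ τ_X ✓.
Every preimage lies in τ_X, so f IS continuous.


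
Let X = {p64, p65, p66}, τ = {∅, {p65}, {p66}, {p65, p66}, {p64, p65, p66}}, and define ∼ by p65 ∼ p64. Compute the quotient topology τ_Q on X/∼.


X/∼ = {[p64=p65], [p66]}; |τ_Q| = 3.

Equivalence classes: [p64=p65], [p66].
Quotient map π: X → X/∼ sends p64 ↦ [p64=p65], p65 ↦ [p64=p65], p66 ↦ [p66].
For each subset V ⊆ X/∼, compute π^{-1}(V) ⊆ X and check whether π^{-1}(V) ∈ τ. V is open in τ_Q iff π^{-1}(V) ∈ τ.
  V = {}: π^{-1}(V) = ∅ ∈ τ ✓.
  V = {[p64=p65]}: π^{-1}(V) = {p64, p65} ∉ τ ✗.
  V = {[p66]}: π^{-1}(V) = {p66} ∈ τ ✓.
  V = {[p64=p65], [p66]}: π^{-1}(V) = {p64, p65, p66} ∈ τ ✓.
Open sets in the quotient: τ_Q = {{}, {[p66]}, {[p64=p65], [p66]}} (3 elements).


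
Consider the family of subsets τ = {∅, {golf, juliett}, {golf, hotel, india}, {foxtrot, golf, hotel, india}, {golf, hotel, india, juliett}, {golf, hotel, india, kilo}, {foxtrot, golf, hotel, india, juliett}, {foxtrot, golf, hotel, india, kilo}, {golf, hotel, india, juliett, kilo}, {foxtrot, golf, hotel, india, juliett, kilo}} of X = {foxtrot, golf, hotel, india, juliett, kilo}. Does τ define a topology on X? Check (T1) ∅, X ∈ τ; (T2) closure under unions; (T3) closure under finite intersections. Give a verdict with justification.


τ is NOT a topology on X.

Axiom (T1): ∅ ∈ τ? Yes; X ∈ τ? Yes.
Axiom (T2/T3): check pairwise unions and intersections of members of τ.
Counterexample for (T3): {golf, juliett} ∩ {golf, hotel, india} = {golf} ∉ τ. Therefore τ is NOT a topology.


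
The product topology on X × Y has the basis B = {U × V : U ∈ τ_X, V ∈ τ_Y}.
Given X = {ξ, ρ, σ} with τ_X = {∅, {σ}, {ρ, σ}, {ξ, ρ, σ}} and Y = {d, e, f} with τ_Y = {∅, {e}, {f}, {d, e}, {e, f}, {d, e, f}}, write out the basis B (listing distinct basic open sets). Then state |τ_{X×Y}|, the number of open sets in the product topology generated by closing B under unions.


Basis B = {∅ × ∅, {σ} × {e}, {σ} × {f}, {ρ, σ} × {e}, {ρ, σ} × {f}, {σ} × {d, e}, {σ} × {e, f}, {ξ, ρ, σ} × {e}, {ξ, ρ, σ} × {f}, {σ} × {d, e, f}, {ρ, σ} × {d, e}, {ρ, σ} × {e, f}, {ξ, ρ, σ} × {d, e}, {ξ, ρ, σ} × {e, f}, {ρ, σ} × {d, e, f}, {ξ, ρ, σ} × {d, e, f}}; |τ_{X×Y}| = 40.

Enumerate products U × V with U ∈ τ_X, V ∈ τ_Y (deduplicated):
  ∅ × ∅ = {} (∅)
  {σ} × {e} = {(σ,e)}
  {σ} × {f} = {(σ,f)}
  {ρ, σ} × {e} = {(ρ,e), (σ,e)}
  {ρ, σ} × {f} = {(ρ,f), (σ,f)}
  {σ} × {d, e} = {(σ,d), (σ,e)}
  {σ} × {e, f} = {(σ,e), (σ,f)}
  {ξ, ρ, σ} × {e} = {(ξ,e), (ρ,e), (σ,e)}
  {ξ, ρ, σ} × {f} = {(ξ,f), (ρ,f), (σ,f)}
  {σ} × {d, e, f} = {(σ,d), (σ,e), (σ,f)}
  {ρ, σ} × {d, e} = {(ρ,d), (ρ,e), (σ,d), (σ,e)}
  {ρ, σ} × {e, f} = {(ρ,e), (ρ,f), (σ,e), (σ,f)}
  {ξ, ρ, σ} × {d, e} = {(ξ,d), (ξ,e), (ρ,d), (ρ,e), (σ,d), (σ,e)}
  {ξ, ρ, σ} × {e, f} = {(ξ,e), (ξ,f), (ρ,e), (ρ,f), (σ,e), (σ,f)}
  {ρ, σ} × {d, e, f} = {(ρ,d), (ρ,e), (ρ,f), (σ,d), (σ,e), (σ,f)}
  {ξ, ρ, σ} × {d, e, f} = {(ξ,d), (ξ,e), (ξ,f), (ρ,d), (ρ,e), (ρ,f), (σ,d), (σ,e), (σ,f)}
These 16 distinct sets form the basis B.
Close under arbitrary unions to get τ_{X×Y}; counting gives |τ_{X×Y}| = 40.


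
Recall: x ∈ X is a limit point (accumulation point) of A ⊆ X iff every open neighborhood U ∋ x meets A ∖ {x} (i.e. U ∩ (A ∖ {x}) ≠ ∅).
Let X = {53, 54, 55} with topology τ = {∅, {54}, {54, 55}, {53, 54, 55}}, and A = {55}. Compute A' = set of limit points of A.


A' = {53}

For each x ∈ X, list the open sets U ∈ τ with x ∈ U, then check whether U ∩ (A ∖ {x}) ≠ ∅ for every such U.
  x = 53: opens ∋ x are {53, 54, 55}; each meets A ∖ {53}, so x IS a limit point.
  x = 54: open {54} ∋ x has {54} ∩ (A ∖ {54}) = ∅, so x is NOT a limit point.
  x = 55: open {54, 55} ∋ x has {54, 55} ∩ (A ∖ {55}) = ∅, so x is NOT a limit point.
Collecting: A' = {53}.


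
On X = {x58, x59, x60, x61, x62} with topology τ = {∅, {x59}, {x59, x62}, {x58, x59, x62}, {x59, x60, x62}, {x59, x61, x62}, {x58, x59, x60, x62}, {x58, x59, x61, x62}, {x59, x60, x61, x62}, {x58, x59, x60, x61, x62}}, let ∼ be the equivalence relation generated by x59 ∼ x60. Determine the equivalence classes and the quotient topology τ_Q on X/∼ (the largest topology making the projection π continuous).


X/∼ = {[x58], [x59=x60], [x61], [x62]}; |τ_Q| = 5.

Equivalence classes: [x58], [x59=x60], [x61], [x62].
Quotient map π: X → X/∼ sends x58 ↦ [x58], x59 ↦ [x59=x60], x60 ↦ [x59=x60], x61 ↦ [x61], x62 ↦ [x62].
For each subset V ⊆ X/∼, compute π^{-1}(V) ⊆ X and check whether π^{-1}(V) ∈ τ. V is open in τ_Q iff π^{-1}(V) ∈ τ.
  V = {}: π^{-1}(V) = ∅ ∈ τ ✓.
  V = {[x58]}: π^{-1}(V) = {x58} ∉ τ ✗.
  V = {[x59=x60]}: π^{-1}(V) = {x59, x60} ∉ τ ✗.
  V = {[x58], [x59=x60]}: π^{-1}(V) = {x58, x59, x60} ∉ τ ✗.
  V = {[x61]}: π^{-1}(V) = {x61} ∉ τ ✗.
  V = {[x58], [x61]}: π^{-1}(V) = {x58, x61} ∉ τ ✗.
  V = {[x59=x60], [x61]}: π^{-1}(V) = {x59, x60, x61} ∉ τ ✗.
  V = {[x58], [x59=x60], [x61]}: π^{-1}(V) = {x58, x59, x60, x61} ∉ τ ✗.
  V = {[x62]}: π^{-1}(V) = {x62} ∉ τ ✗.
  V = {[x58], [x62]}: π^{-1}(V) = {x58, x62} ∉ τ ✗.
  V = {[x59=x60], [x62]}: π^{-1}(V) = {x59, x60, x62} ∈ τ ✓.
  V = {[x58], [x59=x60], [x62]}: π^{-1}(V) = {x58, x59, x60, x62} ∈ τ ✓.
  V = {[x61], [x62]}: π^{-1}(V) = {x61, x62} ∉ τ ✗.
  V = {[x58], [x61], [x62]}: π^{-1}(V) = {x58, x61, x62} ∉ τ ✗.
  V = {[x59=x60], [x61], [x62]}: π^{-1}(V) = {x59, x60, x61, x62} ∈ τ ✓.
  V = {[x58], [x59=x60], [x61], [x62]}: π^{-1}(V) = {x58, x59, x60, x61, x62} ∈ τ ✓.
Open sets in the quotient: τ_Q = {{}, {[x59=x60], [x62]}, {[x58], [x59=x60], [x62]}, {[x59=x60], [x61], [x62]}, {[x58], [x59=x60], [x61], [x62]}} (5 elements).


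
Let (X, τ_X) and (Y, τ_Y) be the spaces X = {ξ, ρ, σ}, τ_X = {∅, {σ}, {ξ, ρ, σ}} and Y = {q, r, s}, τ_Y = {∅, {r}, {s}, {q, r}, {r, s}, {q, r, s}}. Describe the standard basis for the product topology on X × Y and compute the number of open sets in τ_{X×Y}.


Basis B = {∅ × ∅, {σ} × {r}, {σ} × {s}, {σ} × {q, r}, {σ} × {r, s}, {ξ, ρ, σ} × {r}, {ξ, ρ, σ} × {s}, {σ} × {q, r, s}, {ξ, ρ, σ} × {q, r}, {ξ, ρ, σ} × {r, s}, {ξ, ρ, σ} × {q, r, s}}; |τ_{X×Y}| = 18.

Enumerate products U × V with U ∈ τ_X, V ∈ τ_Y (deduplicated):
  ∅ × ∅ = {} (∅)
  {σ} × {r} = {(σ,r)}
  {σ} × {s} = {(σ,s)}
  {σ} × {q, r} = {(σ,q), (σ,r)}
  {σ} × {r, s} = {(σ,r), (σ,s)}
  {ξ, ρ, σ} × {r} = {(ξ,r), (ρ,r), (σ,r)}
  {ξ, ρ, σ} × {s} = {(ξ,s), (ρ,s), (σ,s)}
  {σ} × {q, r, s} = {(σ,q), (σ,r), (σ,s)}
  {ξ, ρ, σ} × {q, r} = {(ξ,q), (ξ,r), (ρ,q), (ρ,r), (σ,q), (σ,r)}
  {ξ, ρ, σ} × {r, s} = {(ξ,r), (ξ,s), (ρ,r), (ρ,s), (σ,r), (σ,s)}
  {ξ, ρ, σ} × {q, r, s} = {(ξ,q), (ξ,r), (ξ,s), (ρ,q), (ρ,r), (ρ,s), (σ,q), (σ,r), (σ,s)}
These 11 distinct sets form the basis B.
Close under arbitrary unions to get τ_{X×Y}; counting gives |τ_{X×Y}| = 18.


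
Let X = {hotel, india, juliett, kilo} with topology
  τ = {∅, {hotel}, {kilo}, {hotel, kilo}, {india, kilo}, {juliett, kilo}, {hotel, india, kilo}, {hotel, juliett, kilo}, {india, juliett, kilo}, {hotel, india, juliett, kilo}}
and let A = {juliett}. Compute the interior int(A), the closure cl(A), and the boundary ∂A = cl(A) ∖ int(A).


int(A) = ∅, cl(A) = {juliett}, ∂A = {juliett}.

Closed sets in (X, τ) are complements of opens:
  closed(X, τ) = {∅, {hotel}, {india}, {juliett}, {hotel, india}, {hotel, juliett}, {india, juliett}, {hotel, india, juliett}, {india, juliett, kilo}, {hotel, india, juliett, kilo}}.
int(A) = ⋃ {U ∈ τ : U ⊆ A}. Opens contained in A: ∅.
Taking the union of these: int(A) = ∅.
cl(A) = ⋂ {C closed : A ⊆ C}. Closed sets containing A: {juliett}, {hotel, juliett}, {india, juliett}, {hotel, india, juliett}, {india, juliett, kilo}, {hotel, india, juliett, kilo}.
Intersecting these: cl(A) = {juliett}.
∂A = cl(A) ∖ int(A) = {juliett} ∖ ∅ = {juliett}.


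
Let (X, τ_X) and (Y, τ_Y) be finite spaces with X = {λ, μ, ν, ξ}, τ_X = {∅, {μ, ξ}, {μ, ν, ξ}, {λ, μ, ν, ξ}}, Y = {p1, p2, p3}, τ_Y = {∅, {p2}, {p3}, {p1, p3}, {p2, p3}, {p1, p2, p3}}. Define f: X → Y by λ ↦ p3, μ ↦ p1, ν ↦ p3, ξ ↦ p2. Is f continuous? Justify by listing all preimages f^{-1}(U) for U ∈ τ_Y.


f is NOT continuous.

Compute f^{-1}(U) for each U ∈ τ_Y:
  U = ∅: f^{-1}(U) = ∅ ∈ τ_X ✓.
  U = {p2}: f^{-1}(U) = {ξ} ∉ τ_X ✗.
  U = {p3}: f^{-1}(U) = {λ, ν} ∉ τ_X ✗.
  U = {p1, p3}: f^{-1}(U) = {λ, μ, ν} ∉ τ_X ✗.
  U = {p2, p3}: f^{-1}(U) = {λ, ν, ξ} ∉ τ_X ✗.
  U = {p1, p2, p3}: f^{-1}(U) = {λ, μ, ν, ξ} ∈ τ_X ✓.
Found U = {p2} with f^{-1}(U) = {ξ} not in τ_X. Therefore f is NOT continuous.


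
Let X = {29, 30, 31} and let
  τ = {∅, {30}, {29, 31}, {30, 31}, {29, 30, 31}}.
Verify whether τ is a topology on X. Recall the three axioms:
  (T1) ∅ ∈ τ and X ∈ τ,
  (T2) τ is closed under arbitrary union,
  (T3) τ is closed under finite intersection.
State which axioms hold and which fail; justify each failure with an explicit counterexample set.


τ is NOT a topology on X.

Axiom (T1): ∅ ∈ τ? Yes; X ∈ τ? Yes.
Axiom (T2/T3): check pairwise unions and intersections of members of τ.
Counterexample for (T3): {29, 31} ∩ {30, 31} = {31} ∉ τ. Therefore τ is NOT a topology.


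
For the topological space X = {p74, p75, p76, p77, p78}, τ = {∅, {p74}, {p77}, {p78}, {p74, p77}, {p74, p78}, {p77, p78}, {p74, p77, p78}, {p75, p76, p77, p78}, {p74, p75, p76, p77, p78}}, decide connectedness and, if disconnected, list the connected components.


(X, τ) is disconnected; components = [{p74}, {p75, p76, p77, p78}].

Find clopen sets (U ∈ τ with X ∖ U ∈ τ):
  U = ∅, X ∖ U = {p74, p75, p76, p77, p78} — both open, so U is clopen.
  U = {p74}, X ∖ U = {p75, p76, p77, p78} — both open, so U is clopen.
  U = {p75, p76, p77, p78}, X ∖ U = {p74} — both open, so U is clopen.
  U = {p74, p75, p76, p77, p78}, X ∖ U = ∅ — both open, so U is clopen.
Nontrivial clopen(s) exist: e.g. {p75, p76, p77, p78}. So (X, τ) is disconnected.
Compute connected components by grouping points that agree on all clopens:
  component: {p74}
  component: {p75, p76, p77, p78}


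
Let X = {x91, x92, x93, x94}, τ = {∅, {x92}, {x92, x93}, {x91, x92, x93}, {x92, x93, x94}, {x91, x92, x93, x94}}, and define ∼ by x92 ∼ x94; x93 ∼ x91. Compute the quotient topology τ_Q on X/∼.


X/∼ = {[x91=x93], [x92=x94]}; |τ_Q| = 2.

Equivalence classes: [x91=x93], [x92=x94].
Quotient map π: X → X/∼ sends x91 ↦ [x91=x93], x92 ↦ [x92=x94], x93 ↦ [x91=x93], x94 ↦ [x92=x94].
For each subset V ⊆ X/∼, compute π^{-1}(V) ⊆ X and check whether π^{-1}(V) ∈ τ. V is open in τ_Q iff π^{-1}(V) ∈ τ.
  V = {}: π^{-1}(V) = ∅ ∈ τ ✓.
  V = {[x91=x93]}: π^{-1}(V) = {x91, x93} ∉ τ ✗.
  V = {[x92=x94]}: π^{-1}(V) = {x92, x94} ∉ τ ✗.
  V = {[x91=x93], [x92=x94]}: π^{-1}(V) = {x91, x92, x93, x94} ∈ τ ✓.
Open sets in the quotient: τ_Q = {{}, {[x91=x93], [x92=x94]}} (2 elements).


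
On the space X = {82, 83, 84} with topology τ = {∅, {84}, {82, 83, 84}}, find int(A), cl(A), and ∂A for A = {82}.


int(A) = ∅, cl(A) = {82, 83}, ∂A = {82, 83}.

Closed sets in (X, τ) are complements of opens:
  closed(X, τ) = {∅, {82, 83}, {82, 83, 84}}.
int(A) = ⋃ {U ∈ τ : U ⊆ A}. Opens contained in A: ∅.
Taking the union of these: int(A) = ∅.
cl(A) = ⋂ {C closed : A ⊆ C}. Closed sets containing A: {82, 83}, {82, 83, 84}.
Intersecting these: cl(A) = {82, 83}.
∂A = cl(A) ∖ int(A) = {82, 83} ∖ ∅ = {82, 83}.


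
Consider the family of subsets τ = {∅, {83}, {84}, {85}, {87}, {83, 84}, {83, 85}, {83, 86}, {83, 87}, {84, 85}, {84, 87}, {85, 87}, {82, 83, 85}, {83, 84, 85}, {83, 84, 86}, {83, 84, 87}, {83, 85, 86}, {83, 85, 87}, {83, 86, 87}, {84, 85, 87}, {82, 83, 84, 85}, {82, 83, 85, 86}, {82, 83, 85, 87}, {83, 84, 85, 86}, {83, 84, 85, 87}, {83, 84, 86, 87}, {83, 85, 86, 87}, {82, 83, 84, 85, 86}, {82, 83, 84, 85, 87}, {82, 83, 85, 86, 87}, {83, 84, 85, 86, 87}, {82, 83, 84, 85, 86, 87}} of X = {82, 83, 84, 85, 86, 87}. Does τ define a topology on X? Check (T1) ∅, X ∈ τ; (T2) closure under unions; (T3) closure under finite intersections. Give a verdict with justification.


τ IS a topology on X.

Axiom (T1): ∅ ∈ τ? Yes; X ∈ τ? Yes.
Axiom (T2/T3): check pairwise unions and intersections of members of τ.
All pairwise intersections and unions checked — each lies in τ. Therefore τ satisfies (T1), (T2), (T3): it IS a topology on X.


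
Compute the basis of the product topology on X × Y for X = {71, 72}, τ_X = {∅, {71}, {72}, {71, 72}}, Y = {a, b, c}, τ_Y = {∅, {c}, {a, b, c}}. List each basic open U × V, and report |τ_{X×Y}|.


Basis B = {∅ × ∅, {71} × {c}, {72} × {c}, {71, 72} × {c}, {71} × {a, b, c}, {72} × {a, b, c}, {71, 72} × {a, b, c}}; |τ_{X×Y}| = 9.

Enumerate products U × V with U ∈ τ_X, V ∈ τ_Y (deduplicated):
  ∅ × ∅ = {} (∅)
  {71} × {c} = {(71,c)}
  {72} × {c} = {(72,c)}
  {71, 72} × {c} = {(71,c), (72,c)}
  {71} × {a, b, c} = {(71,a), (71,b), (71,c)}
  {72} × {a, b, c} = {(72,a), (72,b), (72,c)}
  {71, 72} × {a, b, c} = {(71,a), (71,b), (71,c), (72,a), (72,b), (72,c)}
These 7 distinct sets form the basis B.
Close under arbitrary unions to get τ_{X×Y}; counting gives |τ_{X×Y}| = 9.


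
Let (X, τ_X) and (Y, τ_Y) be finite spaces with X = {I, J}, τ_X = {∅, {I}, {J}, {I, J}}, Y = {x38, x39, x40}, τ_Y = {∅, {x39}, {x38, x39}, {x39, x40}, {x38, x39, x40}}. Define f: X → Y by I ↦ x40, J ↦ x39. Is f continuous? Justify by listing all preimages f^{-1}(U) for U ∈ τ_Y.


f IS continuous.

Compute f^{-1}(U) for each U ∈ τ_Y:
  U = ∅: f^{-1}(U) = ∅ ∈ τ_X ✓.
  U = {x39}: f^{-1}(U) = {J} ∈ τ_X ✓.
  U = {x38, x39}: f^{-1}(U) = {J} ∈ τ_X ✓.
  U = {x39, x40}: f^{-1}(U) = {I, J} ∈ τ_X ✓.
  U = {x38, x39, x40}: f^{-1}(U) = {I, J} ∈ τ_X ✓.
Every preimage lies in τ_X, so f IS continuous.


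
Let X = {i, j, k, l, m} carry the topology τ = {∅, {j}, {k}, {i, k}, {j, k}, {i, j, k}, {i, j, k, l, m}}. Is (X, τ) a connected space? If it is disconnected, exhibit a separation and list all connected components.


(X, τ) is connected.

Find clopen sets (U ∈ τ with X ∖ U ∈ τ):
  U = ∅, X ∖ U = {i, j, k, l, m} — both open, so U is clopen.
  U = {i, j, k, l, m}, X ∖ U = ∅ — both open, so U is clopen.
Only trivial clopens (∅ and X) exist, so (X, τ) is connected.
Compute connected components by grouping points that agree on all clopens:
  component: {i, j, k, l, m}


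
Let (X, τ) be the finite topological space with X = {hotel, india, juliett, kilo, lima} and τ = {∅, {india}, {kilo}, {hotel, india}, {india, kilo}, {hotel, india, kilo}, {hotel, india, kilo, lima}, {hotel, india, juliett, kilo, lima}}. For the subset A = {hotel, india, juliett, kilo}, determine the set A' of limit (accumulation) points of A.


A' = {hotel, juliett, lima}

For each x ∈ X, list the open sets U ∈ τ with x ∈ U, then check whether U ∩ (A ∖ {x}) ≠ ∅ for every such U.
  x = hotel: opens ∋ x are {hotel, india}, {hotel, india, kilo}, {hotel, india, kilo, lima}, {hotel, india, juliett, kilo, lima}; each meets A ∖ {hotel}, so x IS a limit point.
  x = india: open {india} ∋ x has {india} ∩ (A ∖ {india}) = ∅, so x is NOT a limit point.
  x = juliett: opens ∋ x are {hotel, india, juliett, kilo, lima}; each meets A ∖ {juliett}, so x IS a limit point.
  x = kilo: open {kilo} ∋ x has {kilo} ∩ (A ∖ {kilo}) = ∅, so x is NOT a limit point.
  x = lima: opens ∋ x are {hotel, india, kilo, lima}, {hotel, india, juliett, kilo, lima}; each meets A ∖ {lima}, so x IS a limit point.
Collecting: A' = {hotel, juliett, lima}.


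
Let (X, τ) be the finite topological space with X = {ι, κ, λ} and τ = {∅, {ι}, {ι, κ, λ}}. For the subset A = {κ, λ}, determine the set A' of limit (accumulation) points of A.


A' = {κ, λ}

For each x ∈ X, list the open sets U ∈ τ with x ∈ U, then check whether U ∩ (A ∖ {x}) ≠ ∅ for every such U.
  x = ι: open {ι} ∋ x has {ι} ∩ (A ∖ {ι}) = ∅, so x is NOT a limit point.
  x = κ: opens ∋ x are {ι, κ, λ}; each meets A ∖ {κ}, so x IS a limit point.
  x = λ: opens ∋ x are {ι, κ, λ}; each meets A ∖ {λ}, so x IS a limit point.
Collecting: A' = {κ, λ}.


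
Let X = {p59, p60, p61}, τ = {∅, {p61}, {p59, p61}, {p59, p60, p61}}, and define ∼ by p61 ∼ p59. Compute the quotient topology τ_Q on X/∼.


X/∼ = {[p59=p61], [p60]}; |τ_Q| = 3.

Equivalence classes: [p59=p61], [p60].
Quotient map π: X → X/∼ sends p59 ↦ [p59=p61], p60 ↦ [p60], p61 ↦ [p59=p61].
For each subset V ⊆ X/∼, compute π^{-1}(V) ⊆ X and check whether π^{-1}(V) ∈ τ. V is open in τ_Q iff π^{-1}(V) ∈ τ.
  V = {}: π^{-1}(V) = ∅ ∈ τ ✓.
  V = {[p59=p61]}: π^{-1}(V) = {p59, p61} ∈ τ ✓.
  V = {[p60]}: π^{-1}(V) = {p60} ∉ τ ✗.
  V = {[p59=p61], [p60]}: π^{-1}(V) = {p59, p60, p61} ∈ τ ✓.
Open sets in the quotient: τ_Q = {{}, {[p59=p61]}, {[p59=p61], [p60]}} (3 elements).


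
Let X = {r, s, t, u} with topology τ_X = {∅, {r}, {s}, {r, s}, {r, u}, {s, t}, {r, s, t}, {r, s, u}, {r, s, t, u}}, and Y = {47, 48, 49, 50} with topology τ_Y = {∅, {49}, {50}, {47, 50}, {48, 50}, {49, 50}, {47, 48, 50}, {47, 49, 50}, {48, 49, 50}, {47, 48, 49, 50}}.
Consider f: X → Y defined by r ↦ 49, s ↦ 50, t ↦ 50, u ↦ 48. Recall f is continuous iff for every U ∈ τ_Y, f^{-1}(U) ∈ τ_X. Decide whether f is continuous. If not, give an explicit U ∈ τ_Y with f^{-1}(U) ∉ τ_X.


f is NOT continuous.

Compute f^{-1}(U) for each U ∈ τ_Y:
  U = ∅: f^{-1}(U) = ∅ ∈ τ_X ✓.
  U = {49}: f^{-1}(U) = {r} ∈ τ_X ✓.
  U = {50}: f^{-1}(U) = {s, t} ∈ τ_X ✓.
  U = {47, 50}: f^{-1}(U) = {s, t} ∈ τ_X ✓.
  U = {48, 50}: f^{-1}(U) = {s, t, u} ∉ τ_X ✗.
  U = {49, 50}: f^{-1}(U) = {r, s, t} ∈ τ_X ✓.
  U = {47, 48, 50}: f^{-1}(U) = {s, t, u} ∉ τ_X ✗.
  U = {47, 49, 50}: f^{-1}(U) = {r, s, t} ∈ τ_X ✓.
  U = {48, 49, 50}: f^{-1}(U) = {r, s, t, u} ∈ τ_X ✓.
  U = {47, 48, 49, 50}: f^{-1}(U) = {r, s, t, u} ∈ τ_X ✓.
Found U = {48, 50} with f^{-1}(U) = {s, t, u} not in τ_X. Therefore f is NOT continuous.


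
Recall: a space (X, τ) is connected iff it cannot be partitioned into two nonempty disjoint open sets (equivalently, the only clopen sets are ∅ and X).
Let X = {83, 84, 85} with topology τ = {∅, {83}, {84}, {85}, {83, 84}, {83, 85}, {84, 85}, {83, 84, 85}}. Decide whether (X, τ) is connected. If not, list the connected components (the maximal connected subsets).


(X, τ) is disconnected; components = [{83}, {84}, {85}].

Find clopen sets (U ∈ τ with X ∖ U ∈ τ):
  U = ∅, X ∖ U = {83, 84, 85} — both open, so U is clopen.
  U = {83}, X ∖ U = {84, 85} — both open, so U is clopen.
  U = {84}, X ∖ U = {83, 85} — both open, so U is clopen.
  U = {85}, X ∖ U = {83, 84} — both open, so U is clopen.
  U = {83, 84}, X ∖ U = {85} — both open, so U is clopen.
  U = {83, 85}, X ∖ U = {84} — both open, so U is clopen.
  U = {84, 85}, X ∖ U = {83} — both open, so U is clopen.
  U = {83, 84, 85}, X ∖ U = ∅ — both open, so U is clopen.
Nontrivial clopen(s) exist: e.g. {83}. So (X, τ) is disconnected.
Compute connected components by grouping points that agree on all clopens:
  component: {83}
  component: {84}
  component: {85}


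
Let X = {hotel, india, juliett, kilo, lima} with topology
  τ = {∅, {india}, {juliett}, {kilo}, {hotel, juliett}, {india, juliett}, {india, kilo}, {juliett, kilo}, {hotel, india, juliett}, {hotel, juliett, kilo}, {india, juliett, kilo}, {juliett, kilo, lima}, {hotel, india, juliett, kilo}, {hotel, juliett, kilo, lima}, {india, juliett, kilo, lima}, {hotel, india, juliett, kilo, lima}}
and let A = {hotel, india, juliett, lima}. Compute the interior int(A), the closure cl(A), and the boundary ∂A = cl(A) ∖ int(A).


int(A) = {hotel, india, juliett}, cl(A) = {hotel, india, juliett, lima}, ∂A = {lima}.

Closed sets in (X, τ) are complements of opens:
  closed(X, τ) = {∅, {hotel}, {india}, {lima}, {hotel, india}, {hotel, lima}, {india, lima}, {kilo, lima}, {hotel, india, lima}, {hotel, juliett, lima}, {hotel, kilo, lima}, {india, kilo, lima}, {hotel, india, juliett, lima}, {hotel, india, kilo, lima}, {hotel, juliett, kilo, lima}, {hotel, india, juliett, kilo, lima}}.
int(A) = ⋃ {U ∈ τ : U ⊆ A}. Opens contained in A: ∅, {india}, {juliett}, {hotel, juliett}, {india, juliett}, {hotel, india, juliett}.
Taking the union of these: int(A) = {hotel, india, juliett}.
cl(A) = ⋂ {C closed : A ⊆ C}. Closed sets containing A: {hotel, india, juliett, lima}, {hotel, india, juliett, kilo, lima}.
Intersecting these: cl(A) = {hotel, india, juliett, lima}.
∂A = cl(A) ∖ int(A) = {hotel, india, juliett, lima} ∖ {hotel, india, juliett} = {lima}.


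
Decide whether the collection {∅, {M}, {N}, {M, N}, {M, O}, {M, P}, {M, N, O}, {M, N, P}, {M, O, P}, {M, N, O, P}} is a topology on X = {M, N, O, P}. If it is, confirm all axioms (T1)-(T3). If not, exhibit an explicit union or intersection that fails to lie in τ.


τ IS a topology on X.

Axiom (T1): ∅ ∈ τ? Yes; X ∈ τ? Yes.
Axiom (T2/T3): check pairwise unions and intersections of members of τ.
All pairwise intersections and unions checked — each lies in τ. Therefore τ satisfies (T1), (T2), (T3): it IS a topology on X.


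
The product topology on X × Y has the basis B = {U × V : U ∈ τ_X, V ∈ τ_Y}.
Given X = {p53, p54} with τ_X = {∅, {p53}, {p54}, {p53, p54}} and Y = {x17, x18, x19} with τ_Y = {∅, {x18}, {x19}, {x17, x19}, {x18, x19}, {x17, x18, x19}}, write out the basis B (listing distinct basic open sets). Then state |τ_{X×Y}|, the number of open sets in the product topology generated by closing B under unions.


Basis B = {∅ × ∅, {p53} × {x18}, {p53} × {x19}, {p54} × {x18}, {p54} × {x19}, {p53} × {x17, x19}, {p53} × {x18, x19}, {p53, p54} × {x18}, {p53, p54} × {x19}, {p54} × {x17, x19}, {p54} × {x18, x19}, {p53} × {x17, x18, x19}, {p54} × {x17, x18, x19}, {p53, p54} × {x17, x19}, {p53, p54} × {x18, x19}, {p53, p54} × {x17, x18, x19}}; |τ_{X×Y}| = 36.

Enumerate products U × V with U ∈ τ_X, V ∈ τ_Y (deduplicated):
  ∅ × ∅ = {} (∅)
  {p53} × {x18} = {(p53,x18)}
  {p53} × {x19} = {(p53,x19)}
  {p54} × {x18} = {(p54,x18)}
  {p54} × {x19} = {(p54,x19)}
  {p53} × {x17, x19} = {(p53,x17), (p53,x19)}
  {p53} × {x18, x19} = {(p53,x18), (p53,x19)}
  {p53, p54} × {x18} = {(p53,x18), (p54,x18)}
  {p53, p54} × {x19} = {(p53,x19), (p54,x19)}
  {p54} × {x17, x19} = {(p54,x17), (p54,x19)}
  {p54} × {x18, x19} = {(p54,x18), (p54,x19)}
  {p53} × {x17, x18, x19} = {(p53,x17), (p53,x18), (p53,x19)}
  {p54} × {x17, x18, x19} = {(p54,x17), (p54,x18), (p54,x19)}
  {p53, p54} × {x17, x19} = {(p53,x17), (p53,x19), (p54,x17), (p54,x19)}
  {p53, p54} × {x18, x19} = {(p53,x18), (p53,x19), (p54,x18), (p54,x19)}
  {p53, p54} × {x17, x18, x19} = {(p53,x17), (p53,x18), (p53,x19), (p54,x17), (p54,x18), (p54,x19)}
These 16 distinct sets form the basis B.
Close under arbitrary unions to get τ_{X×Y}; counting gives |τ_{X×Y}| = 36.


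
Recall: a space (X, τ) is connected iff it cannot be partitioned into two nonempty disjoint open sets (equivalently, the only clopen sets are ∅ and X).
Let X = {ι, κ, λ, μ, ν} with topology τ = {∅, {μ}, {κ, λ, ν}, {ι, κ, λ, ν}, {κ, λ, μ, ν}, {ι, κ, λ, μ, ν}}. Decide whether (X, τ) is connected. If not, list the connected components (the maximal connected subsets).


(X, τ) is disconnected; components = [{μ}, {ι, κ, λ, ν}].

Find clopen sets (U ∈ τ with X ∖ U ∈ τ):
  U = ∅, X ∖ U = {ι, κ, λ, μ, ν} — both open, so U is clopen.
  U = {μ}, X ∖ U = {ι, κ, λ, ν} — both open, so U is clopen.
  U = {ι, κ, λ, ν}, X ∖ U = {μ} — both open, so U is clopen.
  U = {ι, κ, λ, μ, ν}, X ∖ U = ∅ — both open, so U is clopen.
Nontrivial clopen(s) exist: e.g. {ι, κ, λ, ν}. So (X, τ) is disconnected.
Compute connected components by grouping points that agree on all clopens:
  component: {μ}
  component: {ι, κ, λ, ν}


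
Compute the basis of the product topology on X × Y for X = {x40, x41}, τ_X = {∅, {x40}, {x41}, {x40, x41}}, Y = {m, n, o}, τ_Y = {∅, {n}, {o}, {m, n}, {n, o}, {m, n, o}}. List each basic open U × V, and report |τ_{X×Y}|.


Basis B = {∅ × ∅, {x40} × {n}, {x40} × {o}, {x41} × {n}, {x41} × {o}, {x40} × {m, n}, {x40} × {n, o}, {x40, x41} × {n}, {x40, x41} × {o}, {x41} × {m, n}, {x41} × {n, o}, {x40} × {m, n, o}, {x41} × {m, n, o}, {x40, x41} × {m, n}, {x40, x41} × {n, o}, {x40, x41} × {m, n, o}}; |τ_{X×Y}| = 36.

Enumerate products U × V with U ∈ τ_X, V ∈ τ_Y (deduplicated):
  ∅ × ∅ = {} (∅)
  {x40} × {n} = {(x40,n)}
  {x40} × {o} = {(x40,o)}
  {x41} × {n} = {(x41,n)}
  {x41} × {o} = {(x41,o)}
  {x40} × {m, n} = {(x40,m), (x40,n)}
  {x40} × {n, o} = {(x40,n), (x40,o)}
  {x40, x41} × {n} = {(x40,n), (x41,n)}
  {x40, x41} × {o} = {(x40,o), (x41,o)}
  {x41} × {m, n} = {(x41,m), (x41,n)}
  {x41} × {n, o} = {(x41,n), (x41,o)}
  {x40} × {m, n, o} = {(x40,m), (x40,n), (x40,o)}
  {x41} × {m, n, o} = {(x41,m), (x41,n), (x41,o)}
  {x40, x41} × {m, n} = {(x40,m), (x40,n), (x41,m), (x41,n)}
  {x40, x41} × {n, o} = {(x40,n), (x40,o), (x41,n), (x41,o)}
  {x40, x41} × {m, n, o} = {(x40,m), (x40,n), (x40,o), (x41,m), (x41,n), (x41,o)}
These 16 distinct sets form the basis B.
Close under arbitrary unions to get τ_{X×Y}; counting gives |τ_{X×Y}| = 36.


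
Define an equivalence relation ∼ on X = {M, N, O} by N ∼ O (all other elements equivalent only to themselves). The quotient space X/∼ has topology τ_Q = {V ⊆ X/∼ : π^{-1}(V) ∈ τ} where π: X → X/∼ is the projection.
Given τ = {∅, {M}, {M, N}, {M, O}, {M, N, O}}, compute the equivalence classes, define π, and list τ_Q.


X/∼ = {[M], [N=O]}; |τ_Q| = 3.

Equivalence classes: [M], [N=O].
Quotient map π: X → X/∼ sends M ↦ [M], N ↦ [N=O], O ↦ [N=O].
For each subset V ⊆ X/∼, compute π^{-1}(V) ⊆ X and check whether π^{-1}(V) ∈ τ. V is open in τ_Q iff π^{-1}(V) ∈ τ.
  V = {}: π^{-1}(V) = ∅ ∈ τ ✓.
  V = {[M]}: π^{-1}(V) = {M} ∈ τ ✓.
  V = {[N=O]}: π^{-1}(V) = {N, O} ∉ τ ✗.
  V = {[M], [N=O]}: π^{-1}(V) = {M, N, O} ∈ τ ✓.
Open sets in the quotient: τ_Q = {{}, {[M]}, {[M], [N=O]}} (3 elements).


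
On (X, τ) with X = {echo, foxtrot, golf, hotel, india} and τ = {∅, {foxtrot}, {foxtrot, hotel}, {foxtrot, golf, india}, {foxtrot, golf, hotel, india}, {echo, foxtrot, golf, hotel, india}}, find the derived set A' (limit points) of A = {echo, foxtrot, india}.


A' = {echo, golf, hotel, india}

For each x ∈ X, list the open sets U ∈ τ with x ∈ U, then check whether U ∩ (A ∖ {x}) ≠ ∅ for every such U.
  x = echo: opens ∋ x are {echo, foxtrot, golf, hotel, india}; each meets A ∖ {echo}, so x IS a limit point.
  x = foxtrot: open {foxtrot} ∋ x has {foxtrot} ∩ (A ∖ {foxtrot}) = ∅, so x is NOT a limit point.
  x = golf: opens ∋ x are {foxtrot, golf, india}, {foxtrot, golf, hotel, india}, {echo, foxtrot, golf, hotel, india}; each meets A ∖ {golf}, so x IS a limit point.
  x = hotel: opens ∋ x are {foxtrot, hotel}, {foxtrot, golf, hotel, india}, {echo, foxtrot, golf, hotel, india}; each meets A ∖ {hotel}, so x IS a limit point.
  x = india: opens ∋ x are {foxtrot, golf, india}, {foxtrot, golf, hotel, india}, {echo, foxtrot, golf, hotel, india}; each meets A ∖ {india}, so x IS a limit point.
Collecting: A' = {echo, golf, hotel, india}.


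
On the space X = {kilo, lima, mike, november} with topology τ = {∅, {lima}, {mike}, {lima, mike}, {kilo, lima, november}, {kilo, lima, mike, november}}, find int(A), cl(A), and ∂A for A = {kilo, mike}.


int(A) = {mike}, cl(A) = {kilo, mike, november}, ∂A = {kilo, november}.

Closed sets in (X, τ) are complements of opens:
  closed(X, τ) = {∅, {mike}, {kilo, november}, {kilo, lima, november}, {kilo, mike, november}, {kilo, lima, mike, november}}.
int(A) = ⋃ {U ∈ τ : U ⊆ A}. Opens contained in A: ∅, {mike}.
Taking the union of these: int(A) = {mike}.
cl(A) = ⋂ {C closed : A ⊆ C}. Closed sets containing A: {kilo, mike, november}, {kilo, lima, mike, november}.
Intersecting these: cl(A) = {kilo, mike, november}.
∂A = cl(A) ∖ int(A) = {kilo, mike, november} ∖ {mike} = {kilo, november}.


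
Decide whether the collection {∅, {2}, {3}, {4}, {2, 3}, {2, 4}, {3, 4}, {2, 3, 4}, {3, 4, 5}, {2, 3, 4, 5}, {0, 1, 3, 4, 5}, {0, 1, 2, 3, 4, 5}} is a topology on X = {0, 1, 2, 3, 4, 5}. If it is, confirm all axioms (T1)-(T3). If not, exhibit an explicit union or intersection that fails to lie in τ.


τ IS a topology on X.

Axiom (T1): ∅ ∈ τ? Yes; X ∈ τ? Yes.
Axiom (T2/T3): check pairwise unions and intersections of members of τ.
All pairwise intersections and unions checked — each lies in τ. Therefore τ satisfies (T1), (T2), (T3): it IS a topology on X.


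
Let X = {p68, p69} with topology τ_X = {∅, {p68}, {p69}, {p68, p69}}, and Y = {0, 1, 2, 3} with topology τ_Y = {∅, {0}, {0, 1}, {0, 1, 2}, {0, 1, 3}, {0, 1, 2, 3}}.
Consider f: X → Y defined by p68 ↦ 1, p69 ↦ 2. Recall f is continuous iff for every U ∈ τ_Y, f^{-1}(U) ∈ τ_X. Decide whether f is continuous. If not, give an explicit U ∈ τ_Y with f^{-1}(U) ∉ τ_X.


f IS continuous.

Compute f^{-1}(U) for each U ∈ τ_Y:
  U = ∅: f^{-1}(U) = ∅ ∈ τ_X ✓.
  U = {0}: f^{-1}(U) = ∅ ∈ τ_X ✓.
  U = {0, 1}: f^{-1}(U) = {p68} ∈ τ_X ✓.
  U = {0, 1, 2}: f^{-1}(U) = {p68, p69} ∈ τ_X ✓.
  U = {0, 1, 3}: f^{-1}(U) = {p68} ∈ τ_X ✓.
  U = {0, 1, 2, 3}: f^{-1}(U) = {p68, p69} ∈ τ_X ✓.
Every preimage lies in τ_X, so f IS continuous.


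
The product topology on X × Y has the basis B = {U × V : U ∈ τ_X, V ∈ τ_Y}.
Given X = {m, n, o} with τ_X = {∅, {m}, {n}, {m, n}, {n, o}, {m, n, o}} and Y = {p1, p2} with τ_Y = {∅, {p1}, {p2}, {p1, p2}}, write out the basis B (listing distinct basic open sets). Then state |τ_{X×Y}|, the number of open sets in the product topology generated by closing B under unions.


Basis B = {∅ × ∅, {m} × {p1}, {m} × {p2}, {n} × {p1}, {n} × {p2}, {m} × {p1, p2}, {m, n} × {p1}, {m, n} × {p2}, {n} × {p1, p2}, {n, o} × {p1}, {n, o} × {p2}, {m, n, o} × {p1}, {m, n, o} × {p2}, {m, n} × {p1, p2}, {n, o} × {p1, p2}, {m, n, o} × {p1, p2}}; |τ_{X×Y}| = 36.

Enumerate products U × V with U ∈ τ_X, V ∈ τ_Y (deduplicated):
  ∅ × ∅ = {} (∅)
  {m} × {p1} = {(m,p1)}
  {m} × {p2} = {(m,p2)}
  {n} × {p1} = {(n,p1)}
  {n} × {p2} = {(n,p2)}
  {m} × {p1, p2} = {(m,p1), (m,p2)}
  {m, n} × {p1} = {(m,p1), (n,p1)}
  {m, n} × {p2} = {(m,p2), (n,p2)}
  {n} × {p1, p2} = {(n,p1), (n,p2)}
  {n, o} × {p1} = {(n,p1), (o,p1)}
  {n, o} × {p2} = {(n,p2), (o,p2)}
  {m, n, o} × {p1} = {(m,p1), (n,p1), (o,p1)}
  {m, n, o} × {p2} = {(m,p2), (n,p2), (o,p2)}
  {m, n} × {p1, p2} = {(m,p1), (m,p2), (n,p1), (n,p2)}
  {n, o} × {p1, p2} = {(n,p1), (n,p2), (o,p1), (o,p2)}
  {m, n, o} × {p1, p2} = {(m,p1), (m,p2), (n,p1), (n,p2), (o,p1), (o,p2)}
These 16 distinct sets form the basis B.
Close under arbitrary unions to get τ_{X×Y}; counting gives |τ_{X×Y}| = 36.


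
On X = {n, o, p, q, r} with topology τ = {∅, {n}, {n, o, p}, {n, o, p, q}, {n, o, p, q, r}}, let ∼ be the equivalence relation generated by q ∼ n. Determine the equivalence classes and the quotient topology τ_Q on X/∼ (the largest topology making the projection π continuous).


X/∼ = {[n=q], [o], [p], [r]}; |τ_Q| = 3.

Equivalence classes: [n=q], [o], [p], [r].
Quotient map π: X → X/∼ sends n ↦ [n=q], o ↦ [o], p ↦ [p], q ↦ [n=q], r ↦ [r].
For each subset V ⊆ X/∼, compute π^{-1}(V) ⊆ X and check whether π^{-1}(V) ∈ τ. V is open in τ_Q iff π^{-1}(V) ∈ τ.
  V = {}: π^{-1}(V) = ∅ ∈ τ ✓.
  V = {[n=q]}: π^{-1}(V) = {n, q} ∉ τ ✗.
  V = {[o]}: π^{-1}(V) = {o} ∉ τ ✗.
  V = {[n=q], [o]}: π^{-1}(V) = {n, o, q} ∉ τ ✗.
  V = {[p]}: π^{-1}(V) = {p} ∉ τ ✗.
  V = {[n=q], [p]}: π^{-1}(V) = {n, p, q} ∉ τ ✗.
  V = {[o], [p]}: π^{-1}(V) = {o, p} ∉ τ ✗.
  V = {[n=q], [o], [p]}: π^{-1}(V) = {n, o, p, q} ∈ τ ✓.
  V = {[r]}: π^{-1}(V) = {r} ∉ τ ✗.
  V = {[n=q], [r]}: π^{-1}(V) = {n, q, r} ∉ τ ✗.
  V = {[o], [r]}: π^{-1}(V) = {o, r} ∉ τ ✗.
  V = {[n=q], [o], [r]}: π^{-1}(V) = {n, o, q, r} ∉ τ ✗.
  V = {[p], [r]}: π^{-1}(V) = {p, r} ∉ τ ✗.
  V = {[n=q], [p], [r]}: π^{-1}(V) = {n, p, q, r} ∉ τ ✗.
  V = {[o], [p], [r]}: π^{-1}(V) = {o, p, r} ∉ τ ✗.
  V = {[n=q], [o], [p], [r]}: π^{-1}(V) = {n, o, p, q, r} ∈ τ ✓.
Open sets in the quotient: τ_Q = {{}, {[n=q], [o], [p]}, {[n=q], [o], [p], [r]}} (3 elements).


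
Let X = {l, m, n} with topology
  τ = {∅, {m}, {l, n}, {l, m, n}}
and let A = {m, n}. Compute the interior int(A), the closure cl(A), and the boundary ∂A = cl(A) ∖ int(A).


int(A) = {m}, cl(A) = {l, m, n}, ∂A = {l, n}.

Closed sets in (X, τ) are complements of opens:
  closed(X, τ) = {∅, {m}, {l, n}, {l, m, n}}.
int(A) = ⋃ {U ∈ τ : U ⊆ A}. Opens contained in A: ∅, {m}.
Taking the union of these: int(A) = {m}.
cl(A) = ⋂ {C closed : A ⊆ C}. Closed sets containing A: {l, m, n}.
Intersecting these: cl(A) = {l, m, n}.
∂A = cl(A) ∖ int(A) = {l, m, n} ∖ {m} = {l, n}.


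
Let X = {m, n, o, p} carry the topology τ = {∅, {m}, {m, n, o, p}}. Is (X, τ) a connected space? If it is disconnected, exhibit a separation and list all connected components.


(X, τ) is connected.

Find clopen sets (U ∈ τ with X ∖ U ∈ τ):
  U = ∅, X ∖ U = {m, n, o, p} — both open, so U is clopen.
  U = {m, n, o, p}, X ∖ U = ∅ — both open, so U is clopen.
Only trivial clopens (∅ and X) exist, so (X, τ) is connected.
Compute connected components by grouping points that agree on all clopens:
  component: {m, n, o, p}


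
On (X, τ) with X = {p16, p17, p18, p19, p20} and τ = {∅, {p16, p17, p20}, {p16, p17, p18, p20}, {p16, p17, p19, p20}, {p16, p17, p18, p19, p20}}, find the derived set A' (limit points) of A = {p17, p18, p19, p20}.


A' = {p16, p17, p18, p19, p20}

For each x ∈ X, list the open sets U ∈ τ with x ∈ U, then check whether U ∩ (A ∖ {x}) ≠ ∅ for every such U.
  x = p16: opens ∋ x are {p16, p17, p20}, {p16, p17, p18, p20}, {p16, p17, p19, p20}, {p16, p17, p18, p19, p20}; each meets A ∖ {p16}, so x IS a limit point.
  x = p17: opens ∋ x are {p16, p17, p20}, {p16, p17, p18, p20}, {p16, p17, p19, p20}, {p16, p17, p18, p19, p20}; each meets A ∖ {p17}, so x IS a limit point.
  x = p18: opens ∋ x are {p16, p17, p18, p20}, {p16, p17, p18, p19, p20}; each meets A ∖ {p18}, so x IS a limit point.
  x = p19: opens ∋ x are {p16, p17, p19, p20}, {p16, p17, p18, p19, p20}; each meets A ∖ {p19}, so x IS a limit point.
  x = p20: opens ∋ x are {p16, p17, p20}, {p16, p17, p18, p20}, {p16, p17, p19, p20}, {p16, p17, p18, p19, p20}; each meets A ∖ {p20}, so x IS a limit point.
Collecting: A' = {p16, p17, p18, p19, p20}.
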